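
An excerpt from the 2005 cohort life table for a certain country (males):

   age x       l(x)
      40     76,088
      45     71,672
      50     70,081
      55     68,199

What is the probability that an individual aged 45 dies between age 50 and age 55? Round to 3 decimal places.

This is the probability of reaching 50 but not 55, conditional on being alive at 45: (l(50) − l(55)) / l(45).
= (70,081 − 68,199) / 71,672 = 1,882 / 71,672 = 0.026259.

0.026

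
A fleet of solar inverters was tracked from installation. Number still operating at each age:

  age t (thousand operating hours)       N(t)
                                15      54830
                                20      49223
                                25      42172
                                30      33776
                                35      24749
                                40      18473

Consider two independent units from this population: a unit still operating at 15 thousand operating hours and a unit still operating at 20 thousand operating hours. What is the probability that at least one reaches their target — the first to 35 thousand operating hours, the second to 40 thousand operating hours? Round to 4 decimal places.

0.6573

p₁ = N(35)/N(15) = 24749/54830 = 0.451377; p₂ = N(40)/N(20) = 18473/49223 = 0.375292.
P(at least one) = 1 − (1−p₁)(1−p₂) = 1 − 0.548623 × 0.624708 = 0.657271.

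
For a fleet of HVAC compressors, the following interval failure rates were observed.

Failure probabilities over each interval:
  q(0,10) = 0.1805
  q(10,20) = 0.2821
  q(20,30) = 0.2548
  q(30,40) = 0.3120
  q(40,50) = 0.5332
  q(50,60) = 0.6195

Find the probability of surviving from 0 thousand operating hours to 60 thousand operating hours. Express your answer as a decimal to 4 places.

The overall survival probability is (1 − 0.1805) × (1 − 0.2821) × (1 − 0.2548) × (1 − 0.3120) × (1 − 0.5332) × (1 − 0.6195).
= 0.8195 × 0.7179 × 0.7452 × 0.6880 × 0.4668 × 0.3805 = 0.053575.

0.0536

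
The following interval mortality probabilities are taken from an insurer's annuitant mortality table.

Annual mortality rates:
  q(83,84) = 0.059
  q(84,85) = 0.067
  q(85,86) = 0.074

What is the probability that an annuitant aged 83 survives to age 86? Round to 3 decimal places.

0.813

Survival from 83 to 86 is the product of surviving each interval: (1 − 0.059) × (1 − 0.067) × (1 − 0.074).
= 0.941 × 0.933 × 0.926 = 0.812984.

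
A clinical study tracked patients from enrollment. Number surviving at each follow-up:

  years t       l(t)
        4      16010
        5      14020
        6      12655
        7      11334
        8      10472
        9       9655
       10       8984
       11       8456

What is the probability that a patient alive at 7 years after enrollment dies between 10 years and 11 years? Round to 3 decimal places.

This is the probability of reaching 10 but not 11, conditional on being alive at 7: (l(10) − l(11)) / l(7).
= (8984 − 8456) / 11334 = 528 / 11334 = 0.046585.

0.047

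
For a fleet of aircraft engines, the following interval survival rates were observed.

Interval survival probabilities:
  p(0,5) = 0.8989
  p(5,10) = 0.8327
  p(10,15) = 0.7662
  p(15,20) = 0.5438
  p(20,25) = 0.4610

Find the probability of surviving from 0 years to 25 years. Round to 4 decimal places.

P(survive 0→25) = 0.8989 × 0.8327 × 0.7662 × 0.5438 × 0.4610.
= 0.143775.

0.1438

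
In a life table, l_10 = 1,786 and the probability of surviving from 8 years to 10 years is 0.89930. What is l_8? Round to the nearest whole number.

1986

l_8 = l_10 / p = 1,786 / 0.89930 = 1986.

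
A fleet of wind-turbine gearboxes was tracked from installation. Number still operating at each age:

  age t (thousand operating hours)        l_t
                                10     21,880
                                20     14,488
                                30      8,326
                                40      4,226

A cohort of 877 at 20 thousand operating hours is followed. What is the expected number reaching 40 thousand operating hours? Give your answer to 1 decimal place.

The relevant probability is 4,226/14,488 = 0.291690.
Expected number = 877 × 0.291690 = 255.8.

255.8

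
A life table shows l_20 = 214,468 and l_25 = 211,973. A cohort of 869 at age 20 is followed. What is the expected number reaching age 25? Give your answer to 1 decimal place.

The relevant probability is 211,973/214,468 = 0.988367.
Expected number = 869 × 0.988367 = 858.9.

858.9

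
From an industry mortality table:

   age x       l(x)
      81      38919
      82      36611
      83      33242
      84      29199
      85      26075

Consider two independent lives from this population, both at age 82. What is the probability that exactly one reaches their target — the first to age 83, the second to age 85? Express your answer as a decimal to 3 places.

p₁ = l(83)/l(82) = 33242/36611 = 0.907978; p₂ = l(85)/l(82) = 26075/36611 = 0.712218.
P(exactly one) = p₁(1−p₂) + (1−p₁)p₂ = 0.261300 + 0.065540 = 0.326839.

0.327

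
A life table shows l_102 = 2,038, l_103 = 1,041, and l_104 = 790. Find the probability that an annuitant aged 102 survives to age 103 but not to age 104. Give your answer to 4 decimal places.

0.1232

We want 1|1q102 = (l_103 − l_104)/l_102.
This is the probability of reaching 103 but not 104, conditional on being alive at 102: (l_103 − l_104) / l_102.
= (1,041 − 790) / 2,038 = 251 / 2,038 = 0.123160.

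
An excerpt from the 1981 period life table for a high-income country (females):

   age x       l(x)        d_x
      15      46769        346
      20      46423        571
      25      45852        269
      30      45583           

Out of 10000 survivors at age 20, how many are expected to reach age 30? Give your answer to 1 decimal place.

The relevant probability is 45583/46423 = 0.981906.
Expected number = 10000 × 0.981906 = 9819.1.

9819.1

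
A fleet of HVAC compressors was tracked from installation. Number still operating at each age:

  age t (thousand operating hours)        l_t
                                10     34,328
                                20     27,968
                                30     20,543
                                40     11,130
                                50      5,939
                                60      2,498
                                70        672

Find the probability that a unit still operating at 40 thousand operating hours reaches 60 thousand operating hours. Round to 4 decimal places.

The conditional survival probability is l_60/l_40 = 2,498/11,130 = 0.224438.

0.2244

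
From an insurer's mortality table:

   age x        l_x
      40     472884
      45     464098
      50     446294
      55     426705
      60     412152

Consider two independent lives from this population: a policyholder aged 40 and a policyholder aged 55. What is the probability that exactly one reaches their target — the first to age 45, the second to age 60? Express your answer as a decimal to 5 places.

0.05142

p₁ = l_45/l_40 = 464098/472884 = 0.981420; p₂ = l_60/l_55 = 412152/426705 = 0.965894.
P(exactly one) = p₁(1−p₂) + (1−p₁)p₂ = 0.033472 + 0.017946 = 0.051419.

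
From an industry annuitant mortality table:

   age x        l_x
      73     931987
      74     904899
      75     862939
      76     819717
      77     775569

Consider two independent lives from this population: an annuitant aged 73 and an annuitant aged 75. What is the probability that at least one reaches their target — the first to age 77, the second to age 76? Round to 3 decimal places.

p₁ = l_77/l_73 = 775569/931987 = 0.832167; p₂ = l_76/l_75 = 819717/862939 = 0.949913.
P(at least one) = 1 − (1−p₁)(1−p₂) = 1 − 0.167833 × 0.050087 = 0.991594.

0.992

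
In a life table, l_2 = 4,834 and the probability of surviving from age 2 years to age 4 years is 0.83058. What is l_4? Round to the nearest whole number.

4015

l_4 = l_2 × p = 4,834 × 0.83058 = 4015.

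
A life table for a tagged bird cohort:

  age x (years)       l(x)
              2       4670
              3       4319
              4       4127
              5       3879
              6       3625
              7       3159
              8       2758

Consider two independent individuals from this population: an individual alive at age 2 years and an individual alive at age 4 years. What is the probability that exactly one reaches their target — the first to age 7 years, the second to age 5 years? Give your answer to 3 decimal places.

0.345

p₁ = l(7)/l(2) = 3159/4670 = 0.676445; p₂ = l(5)/l(4) = 3879/4127 = 0.939908.
P(exactly one) = p₁(1−p₂) + (1−p₁)p₂ = 0.040649 + 0.304112 = 0.344761.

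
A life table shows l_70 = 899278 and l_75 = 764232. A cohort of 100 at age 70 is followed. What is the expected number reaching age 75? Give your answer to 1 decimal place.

85.0

The relevant probability is 764232/899278 = 0.849828.
Expected number = 100 × 0.849828 = 85.0.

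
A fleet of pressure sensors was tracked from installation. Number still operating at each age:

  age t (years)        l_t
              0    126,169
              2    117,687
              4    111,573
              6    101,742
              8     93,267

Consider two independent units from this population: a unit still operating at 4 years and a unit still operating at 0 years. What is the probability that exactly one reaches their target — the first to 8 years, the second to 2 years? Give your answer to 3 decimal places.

0.209

p₁ = l_8/l_4 = 93,267/111,573 = 0.835928; p₂ = l_2/l_0 = 117,687/126,169 = 0.932773.
P(exactly one) = p₁(1−p₂) + (1−p₁)p₂ = 0.056197 + 0.153042 = 0.209239.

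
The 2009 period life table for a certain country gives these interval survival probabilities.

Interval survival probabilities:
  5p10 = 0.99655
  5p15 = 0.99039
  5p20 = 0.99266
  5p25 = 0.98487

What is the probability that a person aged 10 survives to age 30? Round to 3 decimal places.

0.965

20p10 = 0.99655 × 0.99039 × 0.99266 × 0.98487.
= 0.964905.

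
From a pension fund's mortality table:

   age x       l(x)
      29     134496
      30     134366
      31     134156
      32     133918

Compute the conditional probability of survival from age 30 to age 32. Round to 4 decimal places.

0.9967

The conditional survival probability is l(32)/l(30) = 133918/134366 = 0.996666.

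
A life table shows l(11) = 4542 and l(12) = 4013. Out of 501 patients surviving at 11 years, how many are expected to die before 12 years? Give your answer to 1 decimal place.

58.4

The relevant probability is 1 − 4013/4542 = 0.116469.
Expected number = 501 × 0.116469 = 58.4.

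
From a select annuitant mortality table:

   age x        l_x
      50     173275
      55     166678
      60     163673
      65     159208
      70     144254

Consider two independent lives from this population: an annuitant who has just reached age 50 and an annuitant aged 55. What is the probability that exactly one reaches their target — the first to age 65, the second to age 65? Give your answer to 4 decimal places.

p₁ = l_65/l_50 = 159208/173275 = 0.918817; p₂ = l_65/l_55 = 159208/166678 = 0.955183.
P(exactly one) = p₁(1−p₂) + (1−p₁)p₂ = 0.041179 + 0.077545 = 0.118723.

0.1187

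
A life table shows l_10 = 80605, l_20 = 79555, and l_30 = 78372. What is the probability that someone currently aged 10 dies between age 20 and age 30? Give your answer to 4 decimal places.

0.0147

We want 10|10q10 = (l_20 − l_30)/l_10.
This is the probability of reaching 20 but not 30, conditional on being alive at 10: (l_20 − l_30) / l_10.
= (79555 − 78372) / 80605 = 1183 / 80605 = 0.014677.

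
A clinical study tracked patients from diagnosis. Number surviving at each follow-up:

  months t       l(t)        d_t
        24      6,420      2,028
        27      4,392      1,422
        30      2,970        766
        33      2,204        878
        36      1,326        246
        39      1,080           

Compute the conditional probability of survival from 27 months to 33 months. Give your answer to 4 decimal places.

0.5018

The conditional survival probability is l(33)/l(27) = 2,204/4,392 = 0.501821.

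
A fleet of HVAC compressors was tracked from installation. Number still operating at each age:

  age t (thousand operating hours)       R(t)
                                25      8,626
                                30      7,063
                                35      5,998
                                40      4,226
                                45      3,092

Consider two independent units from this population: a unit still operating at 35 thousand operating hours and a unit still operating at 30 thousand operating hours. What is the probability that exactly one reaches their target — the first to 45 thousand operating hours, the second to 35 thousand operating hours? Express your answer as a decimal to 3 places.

p₁ = R(45)/R(35) = 3,092/5,998 = 0.515505; p₂ = R(35)/R(30) = 5,998/7,063 = 0.849214.
P(exactly one) = p₁(1−p₂) + (1−p₁)p₂ = 0.077731 + 0.411440 = 0.489171.

0.489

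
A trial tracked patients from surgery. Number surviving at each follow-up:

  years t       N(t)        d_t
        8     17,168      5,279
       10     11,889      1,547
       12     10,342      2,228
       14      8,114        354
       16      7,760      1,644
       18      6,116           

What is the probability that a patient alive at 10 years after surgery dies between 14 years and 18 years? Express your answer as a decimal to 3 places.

0.168

This is the probability of reaching 14 but not 18, conditional on being alive at 10: (N(14) − N(18)) / N(10).
= (8,114 − 6,116) / 11,889 = 1,998 / 11,889 = 0.168055.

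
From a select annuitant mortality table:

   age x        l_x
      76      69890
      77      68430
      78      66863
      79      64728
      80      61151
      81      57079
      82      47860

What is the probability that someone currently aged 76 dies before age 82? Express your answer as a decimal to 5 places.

P(die before 82 | alive at 76) = 1 − l_82/l_76 = 1 − 47860/69890 = (22030)/69890 = 0.315210.

0.31521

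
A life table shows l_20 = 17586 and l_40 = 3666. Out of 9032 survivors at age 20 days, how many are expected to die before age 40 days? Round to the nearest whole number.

7149

The relevant probability is 1 − 3666/17586 = 0.791539.
Expected number = 9032 × 0.791539 = 7149.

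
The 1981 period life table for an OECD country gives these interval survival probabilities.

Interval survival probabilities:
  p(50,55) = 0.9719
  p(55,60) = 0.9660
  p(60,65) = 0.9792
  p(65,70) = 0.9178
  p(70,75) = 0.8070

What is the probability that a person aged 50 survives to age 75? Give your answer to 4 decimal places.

0.6809

P(survive 50→75) = 0.9719 × 0.9660 × 0.9792 × 0.9178 × 0.8070.
= 0.680913.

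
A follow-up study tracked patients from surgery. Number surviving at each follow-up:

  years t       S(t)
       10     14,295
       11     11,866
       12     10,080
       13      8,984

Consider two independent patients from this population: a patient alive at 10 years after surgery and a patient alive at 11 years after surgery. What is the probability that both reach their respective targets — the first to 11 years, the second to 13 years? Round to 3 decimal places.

0.628

p₁ = S(11)/S(10) = 11,866/14,295 = 0.830080; p₂ = S(13)/S(11) = 8,984/11,866 = 0.757121.
P(both) = p₁ × p₂ = 0.830080 × 0.757121 = 0.628471.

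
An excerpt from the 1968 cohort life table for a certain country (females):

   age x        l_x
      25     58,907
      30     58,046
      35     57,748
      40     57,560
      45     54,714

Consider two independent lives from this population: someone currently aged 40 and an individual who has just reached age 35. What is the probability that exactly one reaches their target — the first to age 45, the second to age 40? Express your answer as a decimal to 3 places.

p₁ = l_45/l_40 = 54,714/57,560 = 0.950556; p₂ = l_40/l_35 = 57,560/57,748 = 0.996744.
P(exactly one) = p₁(1−p₂) + (1−p₁)p₂ = 0.003095 + 0.049283 = 0.052378.

0.052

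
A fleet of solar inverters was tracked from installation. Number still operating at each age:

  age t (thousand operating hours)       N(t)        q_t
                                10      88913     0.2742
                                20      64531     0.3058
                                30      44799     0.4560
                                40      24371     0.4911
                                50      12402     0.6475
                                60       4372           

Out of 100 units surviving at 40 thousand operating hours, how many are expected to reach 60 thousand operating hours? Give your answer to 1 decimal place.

17.9

The relevant probability is 4372/24371 = 0.179394.
Expected number = 100 × 0.179394 = 17.9.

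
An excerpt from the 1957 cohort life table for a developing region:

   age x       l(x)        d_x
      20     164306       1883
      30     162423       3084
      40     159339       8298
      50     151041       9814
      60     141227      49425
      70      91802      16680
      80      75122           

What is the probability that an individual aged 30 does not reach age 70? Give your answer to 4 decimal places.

P(die before 70 | alive at 30) = 1 − l(70)/l(30) = 1 − 91802/162423 = (70621)/162423 = 0.434797.

0.4348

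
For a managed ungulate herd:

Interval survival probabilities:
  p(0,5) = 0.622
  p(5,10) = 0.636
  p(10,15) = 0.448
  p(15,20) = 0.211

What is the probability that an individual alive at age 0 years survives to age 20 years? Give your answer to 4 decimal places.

0.0374

Chaining the interval survival probabilities: 0.622 × 0.636 × 0.448 × 0.211.
= 0.037395.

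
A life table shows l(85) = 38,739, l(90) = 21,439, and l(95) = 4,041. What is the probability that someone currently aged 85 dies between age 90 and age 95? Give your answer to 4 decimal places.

This is the probability of reaching 90 but not 95, conditional on being alive at 85: (l(90) − l(95)) / l(85).
= (21,439 − 4,041) / 38,739 = 17,398 / 38,739 = 0.449108.

0.4491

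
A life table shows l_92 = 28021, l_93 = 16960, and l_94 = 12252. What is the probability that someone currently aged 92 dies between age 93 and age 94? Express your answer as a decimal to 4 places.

0.1680

This is the probability of reaching 93 but not 94, conditional on being alive at 92: (l_93 − l_94) / l_92.
= (16960 − 12252) / 28021 = 4708 / 28021 = 0.168017.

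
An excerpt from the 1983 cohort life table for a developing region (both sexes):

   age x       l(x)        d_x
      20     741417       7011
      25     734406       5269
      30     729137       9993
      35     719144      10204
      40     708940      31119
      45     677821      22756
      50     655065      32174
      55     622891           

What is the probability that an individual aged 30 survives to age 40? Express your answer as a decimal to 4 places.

0.9723

The conditional survival probability is l(40)/l(30) = 708940/729137 = 0.972300.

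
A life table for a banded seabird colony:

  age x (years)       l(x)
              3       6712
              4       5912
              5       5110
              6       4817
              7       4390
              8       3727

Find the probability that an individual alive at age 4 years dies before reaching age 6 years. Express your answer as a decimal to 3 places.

P(die before 6 | alive at 4) = 1 − l(6)/l(4) = 1 − 4817/5912 = (1095)/5912 = 0.185217.

0.185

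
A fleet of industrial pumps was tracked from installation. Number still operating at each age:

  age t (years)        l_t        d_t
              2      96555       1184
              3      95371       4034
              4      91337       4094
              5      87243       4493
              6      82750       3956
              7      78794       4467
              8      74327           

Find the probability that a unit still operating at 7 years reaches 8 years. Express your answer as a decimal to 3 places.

The conditional survival probability is l_8/l_7 = 74327/78794 = 0.943308.

0.943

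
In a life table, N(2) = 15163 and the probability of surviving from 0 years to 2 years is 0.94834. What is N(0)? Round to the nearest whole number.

N(0) = N(2) / p = 15163 / 0.94834 = 15989.

15989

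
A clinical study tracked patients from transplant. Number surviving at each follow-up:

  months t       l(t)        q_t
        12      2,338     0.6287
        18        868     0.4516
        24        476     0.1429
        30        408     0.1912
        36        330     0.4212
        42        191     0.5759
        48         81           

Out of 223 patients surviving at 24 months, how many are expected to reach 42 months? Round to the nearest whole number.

89

The relevant probability is 191/476 = 0.401261.
Expected number = 223 × 0.401261 = 89.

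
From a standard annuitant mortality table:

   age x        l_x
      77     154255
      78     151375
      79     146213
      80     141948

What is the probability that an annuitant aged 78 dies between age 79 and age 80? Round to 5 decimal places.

0.02818

This is the probability of reaching 79 but not 80, conditional on being alive at 78: (l_79 − l_80) / l_78.
= (146213 − 141948) / 151375 = 4265 / 151375 = 0.028175.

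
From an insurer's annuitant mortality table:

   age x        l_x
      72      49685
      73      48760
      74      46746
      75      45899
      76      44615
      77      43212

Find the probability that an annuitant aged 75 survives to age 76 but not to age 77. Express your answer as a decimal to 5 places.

This is the probability of reaching 76 but not 77, conditional on being alive at 75: (l_76 − l_77) / l_75.
= (44615 − 43212) / 45899 = 1403 / 45899 = 0.030567.

0.03057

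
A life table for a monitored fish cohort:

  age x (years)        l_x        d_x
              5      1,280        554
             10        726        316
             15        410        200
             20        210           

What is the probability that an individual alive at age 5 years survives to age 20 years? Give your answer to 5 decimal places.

The conditional survival probability is l_20/l_5 = 210/1,280 = 0.164063.

0.16406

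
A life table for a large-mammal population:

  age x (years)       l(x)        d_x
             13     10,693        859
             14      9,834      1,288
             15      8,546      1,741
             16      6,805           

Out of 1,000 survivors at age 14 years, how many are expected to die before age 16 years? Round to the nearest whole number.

308

The relevant probability is 1 − 6,805/9,834 = 0.308013.
Expected number = 1,000 × 0.308013 = 308.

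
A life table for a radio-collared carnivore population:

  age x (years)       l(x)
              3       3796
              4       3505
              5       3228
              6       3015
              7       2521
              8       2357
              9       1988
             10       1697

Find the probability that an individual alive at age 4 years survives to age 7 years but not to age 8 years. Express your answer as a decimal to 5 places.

0.04679

This is the probability of reaching 7 but not 8, conditional on being alive at 4: (l(7) − l(8)) / l(4).
= (2521 − 2357) / 3505 = 164 / 3505 = 0.046790.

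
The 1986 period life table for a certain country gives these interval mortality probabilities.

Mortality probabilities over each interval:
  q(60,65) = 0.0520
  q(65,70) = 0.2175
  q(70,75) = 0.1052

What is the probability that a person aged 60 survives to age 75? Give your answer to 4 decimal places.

The overall survival probability is (1 − 0.0520) × (1 − 0.2175) × (1 − 0.1052).
= 0.9480 × 0.7825 × 0.8948 = 0.663772.

0.6638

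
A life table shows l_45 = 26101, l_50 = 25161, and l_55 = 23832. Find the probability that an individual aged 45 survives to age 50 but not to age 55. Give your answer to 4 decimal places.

This is the probability of reaching 50 but not 55, conditional on being alive at 45: (l_50 − l_55) / l_45.
= (25161 − 23832) / 26101 = 1329 / 26101 = 0.050918.

0.0509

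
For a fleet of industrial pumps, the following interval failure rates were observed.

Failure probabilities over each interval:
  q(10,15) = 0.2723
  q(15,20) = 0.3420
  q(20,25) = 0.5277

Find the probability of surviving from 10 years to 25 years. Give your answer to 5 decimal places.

0.22615

The overall survival probability is (1 − 0.2723) × (1 − 0.3420) × (1 − 0.5277).
= 0.7277 × 0.6580 × 0.4723 = 0.226150.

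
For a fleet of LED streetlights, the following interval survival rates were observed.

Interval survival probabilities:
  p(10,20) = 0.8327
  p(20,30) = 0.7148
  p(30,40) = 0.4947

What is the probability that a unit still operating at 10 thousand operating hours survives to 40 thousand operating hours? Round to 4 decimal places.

0.2945

P(survive 10→40) = 0.8327 × 0.7148 × 0.4947.
= 0.294452.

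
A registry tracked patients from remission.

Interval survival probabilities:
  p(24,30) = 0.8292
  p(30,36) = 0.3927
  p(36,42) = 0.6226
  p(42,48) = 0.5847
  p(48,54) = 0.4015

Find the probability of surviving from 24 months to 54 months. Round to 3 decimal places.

0.048

Survival from 24 to 54 is the product of surviving each interval: 0.8292 × 0.3927 × 0.6226 × 0.5847 × 0.4015.
= 0.047594.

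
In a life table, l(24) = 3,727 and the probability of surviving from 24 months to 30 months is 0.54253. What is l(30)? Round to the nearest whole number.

2022

l(30) = l(24) × p = 3,727 × 0.54253 = 2022.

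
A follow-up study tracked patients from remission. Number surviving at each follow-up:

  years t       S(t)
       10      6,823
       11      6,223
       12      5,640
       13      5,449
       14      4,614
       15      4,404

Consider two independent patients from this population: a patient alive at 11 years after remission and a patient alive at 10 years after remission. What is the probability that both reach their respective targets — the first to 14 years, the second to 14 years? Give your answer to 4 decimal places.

0.5014

p₁ = S(14)/S(11) = 4,614/6,223 = 0.741443; p₂ = S(14)/S(10) = 4,614/6,823 = 0.676242.
P(both) = p₁ × p₂ = 0.741443 × 0.676242 = 0.501395.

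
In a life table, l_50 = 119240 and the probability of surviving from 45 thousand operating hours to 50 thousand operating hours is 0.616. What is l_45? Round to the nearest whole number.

l_45 = l_50 / p = 119240 / 0.616 = 193571.

193571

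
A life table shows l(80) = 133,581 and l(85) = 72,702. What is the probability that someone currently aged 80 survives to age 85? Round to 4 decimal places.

The conditional survival probability is l(85)/l(80) = 72,702/133,581 = 0.544254.

0.5443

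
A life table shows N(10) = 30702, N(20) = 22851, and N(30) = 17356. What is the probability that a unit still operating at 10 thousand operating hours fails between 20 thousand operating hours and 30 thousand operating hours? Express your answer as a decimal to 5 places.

This is the probability of reaching 20 but not 30, conditional on being operational at 10: (N(20) − N(30)) / N(10).
= (22851 − 17356) / 30702 = 5495 / 30702 = 0.178979.

0.17898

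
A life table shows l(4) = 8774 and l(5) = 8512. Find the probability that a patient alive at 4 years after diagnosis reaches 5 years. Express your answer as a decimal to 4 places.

The conditional survival probability is l(5)/l(4) = 8512/8774 = 0.970139.

0.9701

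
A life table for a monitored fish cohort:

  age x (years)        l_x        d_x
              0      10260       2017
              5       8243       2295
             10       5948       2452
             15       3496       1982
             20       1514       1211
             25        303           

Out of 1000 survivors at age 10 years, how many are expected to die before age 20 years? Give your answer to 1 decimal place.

The relevant probability is 1 − 1514/5948 = 0.745461.
Expected number = 1000 × 0.745461 = 745.5.

745.5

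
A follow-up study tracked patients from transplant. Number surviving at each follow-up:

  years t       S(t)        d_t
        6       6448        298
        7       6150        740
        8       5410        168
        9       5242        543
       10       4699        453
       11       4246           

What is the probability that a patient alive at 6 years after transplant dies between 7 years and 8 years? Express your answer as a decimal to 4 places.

This is the probability of reaching 7 but not 8, conditional on being alive at 6: (S(7) − S(8)) / S(6).
= (6150 − 5410) / 6448 = 740 / 6448 = 0.114764.

0.1148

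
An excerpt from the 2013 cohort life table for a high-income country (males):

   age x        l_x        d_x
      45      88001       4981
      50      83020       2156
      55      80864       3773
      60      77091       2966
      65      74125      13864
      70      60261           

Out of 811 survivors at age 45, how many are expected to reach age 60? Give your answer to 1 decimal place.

710.5

The relevant probability is 77091/88001 = 0.876024.
Expected number = 811 × 0.876024 = 710.5.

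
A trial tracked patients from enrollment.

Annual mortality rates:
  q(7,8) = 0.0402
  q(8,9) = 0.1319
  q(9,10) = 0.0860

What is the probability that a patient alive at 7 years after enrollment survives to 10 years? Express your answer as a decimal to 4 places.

The overall survival probability is (1 − 0.0402) × (1 − 0.1319) × (1 − 0.0860).
= 0.9598 × 0.8681 × 0.9140 = 0.761547.

0.7615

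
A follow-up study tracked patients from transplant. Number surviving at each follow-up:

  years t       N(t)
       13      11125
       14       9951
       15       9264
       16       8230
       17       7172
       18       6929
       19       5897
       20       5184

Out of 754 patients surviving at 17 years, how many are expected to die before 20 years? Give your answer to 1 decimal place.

The relevant probability is 1 − 5184/7172 = 0.277189.
Expected number = 754 × 0.277189 = 209.0.

209.0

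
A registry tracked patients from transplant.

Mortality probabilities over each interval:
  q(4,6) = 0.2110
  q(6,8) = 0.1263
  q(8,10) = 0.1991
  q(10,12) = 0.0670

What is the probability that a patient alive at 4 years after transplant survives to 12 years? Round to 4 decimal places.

The overall survival probability is (1 − 0.2110) × (1 − 0.1263) × (1 − 0.1991) × (1 − 0.0670).
= 0.7890 × 0.8737 × 0.8009 × 0.9330 = 0.515109.

0.5151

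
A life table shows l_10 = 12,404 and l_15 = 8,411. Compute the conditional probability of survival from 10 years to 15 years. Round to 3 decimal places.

The conditional survival probability is l_15/l_10 = 8,411/12,404 = 0.678088.

0.678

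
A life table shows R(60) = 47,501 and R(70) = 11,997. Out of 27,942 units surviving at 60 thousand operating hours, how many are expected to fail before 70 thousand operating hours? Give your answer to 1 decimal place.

The relevant probability is 1 − 11,997/47,501 = 0.747437.
Expected number = 27,942 × 0.747437 = 20884.9.

20884.9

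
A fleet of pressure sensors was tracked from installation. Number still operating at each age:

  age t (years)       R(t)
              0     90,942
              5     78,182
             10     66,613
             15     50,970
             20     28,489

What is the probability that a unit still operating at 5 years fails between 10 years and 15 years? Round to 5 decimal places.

This is the probability of reaching 10 but not 15, conditional on being operational at 5: (R(10) − R(15)) / R(5).
= (66,613 − 50,970) / 78,182 = 15,643 / 78,182 = 0.200084.

0.20008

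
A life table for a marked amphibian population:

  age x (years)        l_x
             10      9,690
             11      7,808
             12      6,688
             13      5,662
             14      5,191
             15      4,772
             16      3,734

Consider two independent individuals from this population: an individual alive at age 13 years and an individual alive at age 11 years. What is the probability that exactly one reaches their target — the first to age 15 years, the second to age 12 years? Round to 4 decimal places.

p₁ = l_15/l_13 = 4,772/5,662 = 0.842812; p₂ = l_12/l_11 = 6,688/7,808 = 0.856557.
P(exactly one) = p₁(1−p₂) + (1−p₁)p₂ = 0.120895 + 0.134640 = 0.255536.

0.2555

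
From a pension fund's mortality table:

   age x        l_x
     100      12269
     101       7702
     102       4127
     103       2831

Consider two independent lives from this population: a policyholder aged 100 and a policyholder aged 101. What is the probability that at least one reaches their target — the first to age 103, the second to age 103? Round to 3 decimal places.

p₁ = l_103/l_100 = 2831/12269 = 0.230744; p₂ = l_103/l_101 = 2831/7702 = 0.367567.
P(at least one) = 1 − (1−p₁)(1−p₂) = 1 − 0.769256 × 0.632433 = 0.513497.

0.513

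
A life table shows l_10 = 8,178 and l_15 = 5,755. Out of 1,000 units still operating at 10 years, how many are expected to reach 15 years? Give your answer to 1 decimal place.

The relevant probability is 5,755/8,178 = 0.703717.
Expected number = 1,000 × 0.703717 = 703.7.

703.7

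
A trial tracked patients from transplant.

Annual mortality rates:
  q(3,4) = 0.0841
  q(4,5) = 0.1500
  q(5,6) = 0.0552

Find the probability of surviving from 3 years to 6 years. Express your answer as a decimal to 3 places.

0.736

P(survive 3→6) = (1 − 0.0841) × (1 − 0.1500) × (1 − 0.0552).
= 0.9159 × 0.8500 × 0.9448 = 0.735541.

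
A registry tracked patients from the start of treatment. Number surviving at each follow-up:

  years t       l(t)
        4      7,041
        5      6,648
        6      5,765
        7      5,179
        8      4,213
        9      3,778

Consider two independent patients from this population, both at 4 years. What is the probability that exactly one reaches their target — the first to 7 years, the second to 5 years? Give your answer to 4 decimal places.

0.2907

p₁ = l(7)/l(4) = 5,179/7,041 = 0.735549; p₂ = l(5)/l(4) = 6,648/7,041 = 0.944184.
P(exactly one) = p₁(1−p₂) + (1−p₁)p₂ = 0.041055 + 0.249690 = 0.290746.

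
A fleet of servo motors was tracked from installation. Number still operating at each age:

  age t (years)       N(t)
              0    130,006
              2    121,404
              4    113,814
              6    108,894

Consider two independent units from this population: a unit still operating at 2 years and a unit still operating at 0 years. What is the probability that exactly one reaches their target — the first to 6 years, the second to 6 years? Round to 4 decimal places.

0.2320

p₁ = N(6)/N(2) = 108,894/121,404 = 0.896956; p₂ = N(6)/N(0) = 108,894/130,006 = 0.837607.
P(exactly one) = p₁(1−p₂) + (1−p₁)p₂ = 0.145659 + 0.086310 = 0.231970.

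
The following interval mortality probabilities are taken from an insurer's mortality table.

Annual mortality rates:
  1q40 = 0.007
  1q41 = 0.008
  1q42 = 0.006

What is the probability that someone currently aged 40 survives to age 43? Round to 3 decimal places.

Survival from 40 to 43 is the product of surviving each interval: (1 − 0.007) × (1 − 0.008) × (1 − 0.006).
= 0.993 × 0.992 × 0.994 = 0.979146.

0.979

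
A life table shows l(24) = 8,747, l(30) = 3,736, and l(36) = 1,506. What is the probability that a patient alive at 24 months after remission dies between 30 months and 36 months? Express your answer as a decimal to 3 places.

0.255

This is the probability of reaching 30 but not 36, conditional on being alive at 24: (l(30) − l(36)) / l(24).
= (3,736 − 1,506) / 8,747 = 2,230 / 8,747 = 0.254945.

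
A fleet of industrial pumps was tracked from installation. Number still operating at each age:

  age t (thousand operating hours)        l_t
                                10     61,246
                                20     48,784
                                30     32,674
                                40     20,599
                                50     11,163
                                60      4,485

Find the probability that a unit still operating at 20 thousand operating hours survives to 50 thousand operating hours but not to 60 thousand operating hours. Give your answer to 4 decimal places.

0.1369

This is the probability of reaching 50 but not 60, conditional on being operational at 20: (l_50 − l_60) / l_20.
= (11,163 − 4,485) / 48,784 = 6,678 / 48,784 = 0.136889.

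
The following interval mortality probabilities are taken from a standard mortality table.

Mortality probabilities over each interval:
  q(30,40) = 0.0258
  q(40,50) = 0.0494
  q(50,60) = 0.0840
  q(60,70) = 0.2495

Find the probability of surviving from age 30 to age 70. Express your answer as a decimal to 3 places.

P(survive 30→70) = (1 − 0.0258) × (1 − 0.0494) × (1 − 0.0840) × (1 − 0.2495).
= 0.9742 × 0.9506 × 0.9160 × 0.7505 = 0.636637.

0.637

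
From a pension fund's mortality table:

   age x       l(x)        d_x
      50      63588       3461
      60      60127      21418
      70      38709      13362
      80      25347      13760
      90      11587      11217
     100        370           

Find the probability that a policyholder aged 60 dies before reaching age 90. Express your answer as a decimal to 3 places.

0.807

P(die before 90 | alive at 60) = 1 − l(90)/l(60) = 1 − 11587/60127 = (48540)/60127 = 0.807291.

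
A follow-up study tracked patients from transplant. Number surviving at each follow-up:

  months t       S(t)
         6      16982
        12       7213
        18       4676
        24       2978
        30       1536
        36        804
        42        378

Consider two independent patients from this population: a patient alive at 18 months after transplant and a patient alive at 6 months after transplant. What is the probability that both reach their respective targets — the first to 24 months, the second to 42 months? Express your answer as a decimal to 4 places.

p₁ = S(24)/S(18) = 2978/4676 = 0.636869; p₂ = S(42)/S(6) = 378/16982 = 0.022259.
P(both) = p₁ × p₂ = 0.636869 × 0.022259 = 0.014176.

0.0142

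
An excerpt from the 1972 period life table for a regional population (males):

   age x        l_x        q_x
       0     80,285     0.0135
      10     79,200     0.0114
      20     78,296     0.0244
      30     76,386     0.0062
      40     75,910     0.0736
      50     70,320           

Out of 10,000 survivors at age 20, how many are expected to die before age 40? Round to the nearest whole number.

The relevant probability is 1 − 75,910/78,296 = 0.030474.
Expected number = 10,000 × 0.030474 = 305.

305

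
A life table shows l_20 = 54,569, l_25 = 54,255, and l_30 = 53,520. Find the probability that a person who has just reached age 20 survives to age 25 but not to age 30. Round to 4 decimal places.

0.0135

We want 5|5q20 = (l_25 − l_30)/l_20.
This is the probability of reaching 25 but not 30, conditional on being alive at 20: (l_25 − l_30) / l_20.
= (54,255 − 53,520) / 54,569 = 735 / 54,569 = 0.013469.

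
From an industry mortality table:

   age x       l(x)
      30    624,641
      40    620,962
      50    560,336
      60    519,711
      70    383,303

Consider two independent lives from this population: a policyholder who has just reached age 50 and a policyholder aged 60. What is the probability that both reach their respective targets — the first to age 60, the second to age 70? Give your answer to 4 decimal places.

0.6841

p₁ = l(60)/l(50) = 519,711/560,336 = 0.927499; p₂ = l(70)/l(60) = 383,303/519,711 = 0.737531.
P(both) = p₁ × p₂ = 0.927499 × 0.737531 = 0.684059.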